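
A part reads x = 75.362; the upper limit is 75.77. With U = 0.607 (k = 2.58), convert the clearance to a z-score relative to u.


u = U / k = 0.607 / 2.58 = 0.23527132
margin = |USL - x| = |75.77 - 75.362| = 0.408
z = margin / u = 0.408 / 0.23527132
z = 1.7342

1.7342


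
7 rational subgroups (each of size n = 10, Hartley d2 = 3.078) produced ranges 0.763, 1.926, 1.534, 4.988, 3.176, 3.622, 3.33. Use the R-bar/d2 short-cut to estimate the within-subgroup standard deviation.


R_bar = (0.763 + 1.926 + 1.534 + 4.988 + 3.176 + 3.622 + 3.33) / 7
R_bar = 19.339 / 7 = 2.7627143
sigma_hat = R_bar / d2 = 2.7627143 / 3.078 = 0.8976

0.8976


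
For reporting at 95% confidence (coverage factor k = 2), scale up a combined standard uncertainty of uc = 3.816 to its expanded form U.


U = k * uc
U = 2 * 3.816
U = 7.6320

7.6320


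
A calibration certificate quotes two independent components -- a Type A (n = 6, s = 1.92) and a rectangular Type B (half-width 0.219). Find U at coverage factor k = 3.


u_A = s / sqrt(n) = 1.92 / sqrt(6) = 0.78383672
u_B = half_width / sqrt(3) = 0.219 / sqrt(3) = 0.12643971
uc = sqrt(u_A^2 + u_B^2) = sqrt(0.78383672^2 + 0.12643971^2) = 0.79396915
U = k * uc = 3 * 0.79396915
U = 2.3819

2.3819


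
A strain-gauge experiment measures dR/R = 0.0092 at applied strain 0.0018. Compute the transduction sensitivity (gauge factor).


GF = (dR/R) / epsilon
= 0.0092 / 0.0018
= 5.1111

5.1111


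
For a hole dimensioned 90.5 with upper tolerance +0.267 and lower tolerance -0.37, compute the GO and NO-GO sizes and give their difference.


GO = nominal - lower_tol (smallest hole = maximum material condition)
GO = 90.5 - 0.37 = 90.13
NO-GO = nominal + upper_tol (largest hole = least material condition)
NO-GO = 90.5 + 0.267 = 90.767
spread = NO-GO - GO = 90.767 - 90.13 = 0.6370

0.6370


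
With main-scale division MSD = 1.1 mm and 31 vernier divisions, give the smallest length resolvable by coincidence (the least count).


LC = MSD / n_div
= 1.1 / 31
= 0.0355

0.0355


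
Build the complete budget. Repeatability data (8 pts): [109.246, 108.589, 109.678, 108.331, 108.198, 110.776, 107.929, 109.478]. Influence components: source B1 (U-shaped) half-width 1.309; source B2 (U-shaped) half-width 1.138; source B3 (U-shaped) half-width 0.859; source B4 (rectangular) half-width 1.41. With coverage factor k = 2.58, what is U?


mean = (109.246 + 108.589 + 109.678 + 108.331 + 108.198 + 110.776 + 107.929 + 109.478) / 8 = 109.028125
s = sqrt(sum((x - mean)^2)/(n-1)) = 0.94892863
u_A = s / sqrt(n) = 0.94892863 / sqrt(8) = 0.33549693
u_B1 = 1.309 / sqrt(2) = 0.92560278
u_B2 = 1.138 / sqrt(2) = 0.80468752
u_B3 = 0.859 / sqrt(2) = 0.60740473
u_B4 = 1.41 / sqrt(3) = 0.81406388
uc = sqrt(0.33549693^2 + 0.92560278^2 + 0.80468752^2 + 0.60740473^2 + 0.81406388^2) = 1.6274094
U = k * uc = 2.58 * 1.6274094
U = 4.1987

4.1987


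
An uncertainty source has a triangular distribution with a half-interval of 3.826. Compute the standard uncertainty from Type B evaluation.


u_B = half_width / sqrt(6)
u_B = 3.826 / 2.4494897
u_B = 1.5620

1.5620


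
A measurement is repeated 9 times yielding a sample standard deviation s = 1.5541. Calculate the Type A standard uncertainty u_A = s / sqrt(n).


u_A = s / sqrt(n)
u_A = 1.5541 / sqrt(9)
u_A = 1.5541 / 3
u_A = 0.5180

0.5180


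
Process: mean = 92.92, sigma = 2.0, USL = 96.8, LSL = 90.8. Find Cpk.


Cpu = (USL - mean) / (3*sigma) = (96.8 - 92.92) / (3*2.0) = 0.6467
Cpl = (mean - LSL) / (3*sigma) = (92.92 - 90.8) / (3*2.0) = 0.3533
Cpk = min(Cpu, Cpl) = 0.3533

0.3533


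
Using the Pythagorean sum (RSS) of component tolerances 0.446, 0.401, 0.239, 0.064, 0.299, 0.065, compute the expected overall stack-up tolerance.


RSS = sqrt(0.446^2 + 0.401^2 + 0.239^2 + 0.064^2 + 0.299^2 + 0.065^2)
= sqrt(0.51456)
= 0.7173

0.7173


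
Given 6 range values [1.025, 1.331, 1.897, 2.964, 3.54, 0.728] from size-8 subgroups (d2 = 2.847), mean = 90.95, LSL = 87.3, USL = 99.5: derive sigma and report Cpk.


R_bar = (1.025 + 1.331 + 1.897 + 2.964 + 3.54 + 0.728) / 6 = 1.9141667
sigma = R_bar / d2 = 1.9141667 / 2.847 = 0.67234517
Cp = (USL - LSL)/(6*sigma) = (99.5 - 87.3)/(6*0.67234517) = 3.0242
Cpu = (99.5 - 90.95)/(3*0.67234517) = 4.2389
Cpl = (90.95 - 87.3)/(3*0.67234517) = 1.8096
Cpk = min(Cpu, Cpl) = 1.8096

1.8096


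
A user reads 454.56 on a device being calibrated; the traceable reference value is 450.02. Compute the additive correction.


Correction = standard - reading
= 450.02 - 454.56
= -4.5400

-4.5400


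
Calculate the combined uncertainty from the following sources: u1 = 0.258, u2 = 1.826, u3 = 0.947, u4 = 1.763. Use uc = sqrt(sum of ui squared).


uc = sqrt(0.258^2 + 1.826^2 + 0.947^2 + 1.763^2)
uc = sqrt(7.405818)
uc = 2.7214

2.7214


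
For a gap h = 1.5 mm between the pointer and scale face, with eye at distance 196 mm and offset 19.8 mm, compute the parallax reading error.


error = h * offset / d
= 1.5 * 19.8 / 196
= 0.1515

0.1515


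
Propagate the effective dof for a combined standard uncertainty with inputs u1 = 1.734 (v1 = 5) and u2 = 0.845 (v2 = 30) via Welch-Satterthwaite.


uc = sqrt(u1^2 + u2^2) = sqrt(1.734^2 + 0.845^2) = 1.9289326
v_eff = uc^4 / (u1^4/v1 + u2^4/v2)
= 1.9289326^4 / (1.734^4/5 + 0.845^4/30)
= 13.844211 / 1.8251107
v_eff = 7.5854

7.5854


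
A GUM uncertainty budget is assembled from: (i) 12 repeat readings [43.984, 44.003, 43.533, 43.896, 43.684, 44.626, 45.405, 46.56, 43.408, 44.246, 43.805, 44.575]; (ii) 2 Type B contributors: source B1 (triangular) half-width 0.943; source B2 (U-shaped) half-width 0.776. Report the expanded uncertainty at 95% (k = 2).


mean = (43.984 + 44.003 + 43.533 + 43.896 + 43.684 + 44.626 + 45.405 + 46.56 + 43.408 + 44.246 + 43.805 + 44.575) / 12 = 44.31041667
s = sqrt(sum((x - mean)^2)/(n-1)) = 0.89807141
u_A = s / sqrt(n) = 0.89807141 / sqrt(12) = 0.25925089
u_B1 = 0.943 / sqrt(6) = 0.38497814
u_B2 = 0.776 / sqrt(2) = 0.54871486
uc = sqrt(0.25925089^2 + 0.38497814^2 + 0.54871486^2) = 0.71868435
U = k * uc = 2 * 0.71868435
U = 1.4374

1.4374


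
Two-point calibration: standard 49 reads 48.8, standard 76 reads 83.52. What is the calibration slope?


slope = (y2 - y1) / (x2 - x1)
= (83.52 - 48.8) / (76 - 49)
= 34.7200 / 27
= 1.2859

1.2859


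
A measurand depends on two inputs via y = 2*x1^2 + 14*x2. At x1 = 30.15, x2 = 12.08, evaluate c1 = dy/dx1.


y = 2*x1^2 + 14*x2
dy/dx1 = 2*2*x1
Evaluate at x1 = 30.15: c1 = 4 * 30.15
c1 = 120.6000

120.6000


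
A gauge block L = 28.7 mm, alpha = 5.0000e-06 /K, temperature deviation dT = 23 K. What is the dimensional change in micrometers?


dL = L * alpha * dT
= 28.7 * 5.0000e-06 * 23
= 0.0033005 mm
dL_um = 0.0033005 * 1000 = 3.3005 um

3.3005


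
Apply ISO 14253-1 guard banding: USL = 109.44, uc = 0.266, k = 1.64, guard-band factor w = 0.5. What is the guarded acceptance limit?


U = k * uc = 1.64 * 0.266 = 0.43624
guard band g = w * U = 0.5 * 0.43624 = 0.21812
AL = USL - g = 109.44 - 0.21812
AL = 109.2219

109.2219


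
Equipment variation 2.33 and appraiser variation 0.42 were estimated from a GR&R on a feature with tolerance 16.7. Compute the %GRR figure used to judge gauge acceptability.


GRR = sqrt(EV^2 + AV^2) = sqrt(2.33^2 + 0.42^2) = 2.3675515
%GRR = GRR / tol * 100 = 2.3675515 / 16.7 * 100
%GRR = 14.1770

14.1770


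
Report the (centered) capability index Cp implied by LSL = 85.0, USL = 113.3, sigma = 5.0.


Cp = (USL - LSL) / (6 * sigma)
= (113.3 - 85.0) / (6 * 5.0)
= 28.3000 / 30.0000
= 0.9433

0.9433


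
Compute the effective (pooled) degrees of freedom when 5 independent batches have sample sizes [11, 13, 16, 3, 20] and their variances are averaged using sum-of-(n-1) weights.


nu = sum_i (n_i - 1)
nu = ((11 - 1) + (13 - 1) + (16 - 1) + (3 - 1) + (20 - 1))
nu = 10 + 12 + 15 + 2 + 19
nu = 58

58


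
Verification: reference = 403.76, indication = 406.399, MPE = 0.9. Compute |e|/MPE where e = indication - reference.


e = indication - reference = 406.399 - 403.76 = 2.6390
|e| = 2.6390
ratio = |e| / MPE = 2.6390 / 0.9
ratio = 2.9322

2.9322


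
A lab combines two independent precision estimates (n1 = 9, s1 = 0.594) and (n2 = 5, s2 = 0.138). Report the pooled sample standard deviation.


s_p = sqrt(((n1-1)*s1^2 + (n2-1)*s2^2) / (n1+n2-2))
numerator = (9-1)*0.594^2 + (5-1)*0.138^2 = 2.822688 + 0.076176 = 2.898864
denominator = 9 + 5 - 2 = 12
s_p^2 = 2.898864 / 12 = 0.241572
s_p = sqrt(0.241572) = 0.4915

0.4915


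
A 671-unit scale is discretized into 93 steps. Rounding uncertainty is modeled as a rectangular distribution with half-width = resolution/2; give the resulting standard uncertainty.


resolution = range / divisions
resolution = 671 / 93 = 7.2150538
u_res = resolution / (2*sqrt(3))
u_res = 7.2150538 / 3.4641016
u_res = 2.0828

2.0828


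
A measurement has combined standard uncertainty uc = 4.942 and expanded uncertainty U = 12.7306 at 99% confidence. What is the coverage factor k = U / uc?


k = U / uc
k = 12.7306 / 4.942
k = 2.576

2.576


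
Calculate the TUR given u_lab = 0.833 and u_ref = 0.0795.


TUR = u_lab / u_ref
= 0.833 / 0.0795
= 10.4780

10.4780


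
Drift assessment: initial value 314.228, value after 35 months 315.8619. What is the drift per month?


rate = (v2 - v1) / months
= (315.8619 - 314.228) / 35
= 1.6339 / 35
= 0.0467

0.0467


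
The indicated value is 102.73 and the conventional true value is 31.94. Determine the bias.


Systematic error = measured - true
= 102.73 - 31.94
= 70.7900

70.7900


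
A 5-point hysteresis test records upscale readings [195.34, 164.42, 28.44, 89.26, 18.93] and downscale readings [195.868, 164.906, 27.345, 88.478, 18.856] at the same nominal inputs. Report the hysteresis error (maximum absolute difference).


|195.34 - 195.868| = 0.5280
|164.42 - 164.906| = 0.4860
|28.44 - 27.345| = 1.0950
|89.26 - 88.478| = 0.7820
|18.93 - 18.856| = 0.0740
hysteresis = max(diffs) = 1.0950

1.0950


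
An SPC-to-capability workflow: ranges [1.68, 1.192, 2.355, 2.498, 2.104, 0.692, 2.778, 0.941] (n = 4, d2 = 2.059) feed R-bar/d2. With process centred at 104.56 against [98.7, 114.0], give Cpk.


R_bar = (1.68 + 1.192 + 2.355 + 2.498 + 2.104 + 0.692 + 2.778 + 0.941) / 8 = 1.78
sigma = R_bar / d2 = 1.78 / 2.059 = 0.86449733
Cp = (USL - LSL)/(6*sigma) = (114.0 - 98.7)/(6*0.86449733) = 2.9497
Cpu = (114.0 - 104.56)/(3*0.86449733) = 3.6399
Cpl = (104.56 - 98.7)/(3*0.86449733) = 2.2595
Cpk = min(Cpu, Cpl) = 2.2595

2.2595


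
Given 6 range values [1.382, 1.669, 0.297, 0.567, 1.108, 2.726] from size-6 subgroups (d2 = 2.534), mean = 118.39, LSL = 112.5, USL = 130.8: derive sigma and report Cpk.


R_bar = (1.382 + 1.669 + 0.297 + 0.567 + 1.108 + 2.726) / 6 = 1.2915
sigma = R_bar / d2 = 1.2915 / 2.534 = 0.50966851
Cp = (USL - LSL)/(6*sigma) = (130.8 - 112.5)/(6*0.50966851) = 5.9843
Cpu = (130.8 - 118.39)/(3*0.50966851) = 8.1164
Cpl = (118.39 - 112.5)/(3*0.50966851) = 3.8522
Cpk = min(Cpu, Cpl) = 3.8522

3.8522


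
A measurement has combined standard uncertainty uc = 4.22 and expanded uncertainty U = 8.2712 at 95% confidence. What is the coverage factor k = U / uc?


k = U / uc
k = 8.2712 / 4.22
k = 1.96

1.96


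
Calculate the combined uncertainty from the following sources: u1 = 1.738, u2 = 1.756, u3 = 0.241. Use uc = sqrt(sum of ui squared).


uc = sqrt(1.738^2 + 1.756^2 + 0.241^2)
uc = sqrt(6.162261)
uc = 2.4824

2.4824


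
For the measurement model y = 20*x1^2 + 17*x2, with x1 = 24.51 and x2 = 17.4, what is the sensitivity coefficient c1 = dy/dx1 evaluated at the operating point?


y = 20*x1^2 + 17*x2
dy/dx1 = 2*20*x1
Evaluate at x1 = 24.51: c1 = 40 * 24.51
c1 = 980.4000

980.4000


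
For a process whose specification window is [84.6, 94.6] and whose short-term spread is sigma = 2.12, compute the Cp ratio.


Cp = (USL - LSL) / (6 * sigma)
= (94.6 - 84.6) / (6 * 2.12)
= 10.0000 / 12.7200
= 0.7862

0.7862


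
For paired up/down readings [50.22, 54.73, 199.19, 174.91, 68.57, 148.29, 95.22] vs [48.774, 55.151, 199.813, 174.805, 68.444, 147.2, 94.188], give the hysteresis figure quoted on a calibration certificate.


|50.22 - 48.774| = 1.4460
|54.73 - 55.151| = 0.4210
|199.19 - 199.813| = 0.6230
|174.91 - 174.805| = 0.1050
|68.57 - 68.444| = 0.1260
|148.29 - 147.2| = 1.0900
|95.22 - 94.188| = 1.0320
hysteresis = max(diffs) = 1.4460

1.4460


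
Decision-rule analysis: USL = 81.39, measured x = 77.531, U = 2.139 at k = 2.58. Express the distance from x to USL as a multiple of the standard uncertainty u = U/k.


u = U / k = 2.139 / 2.58 = 0.82906977
margin = |USL - x| = |81.39 - 77.531| = 3.859
z = margin / u = 3.859 / 0.82906977
z = 4.6546

4.6546


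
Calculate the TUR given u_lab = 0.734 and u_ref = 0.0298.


TUR = u_lab / u_ref
= 0.734 / 0.0298
= 24.6309

24.6309


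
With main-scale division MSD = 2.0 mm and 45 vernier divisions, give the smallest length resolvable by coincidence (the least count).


LC = MSD / n_div
= 2.0 / 45
= 0.0444

0.0444


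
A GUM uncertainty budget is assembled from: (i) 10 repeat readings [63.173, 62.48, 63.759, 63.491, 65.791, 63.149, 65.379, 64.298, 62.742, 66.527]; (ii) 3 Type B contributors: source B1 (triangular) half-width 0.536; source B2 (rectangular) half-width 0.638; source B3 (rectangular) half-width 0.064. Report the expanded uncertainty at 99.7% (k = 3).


mean = (63.173 + 62.48 + 63.759 + 63.491 + 65.791 + 63.149 + 65.379 + 64.298 + 62.742 + 66.527) / 10 = 64.0789
s = sqrt(sum((x - mean)^2)/(n-1)) = 1.3800104
u_A = s / sqrt(n) = 1.3800104 / sqrt(10) = 0.43639761
u_B1 = 0.536 / sqrt(6) = 0.21882108
u_B2 = 0.638 / sqrt(3) = 0.36834947
u_B3 = 0.064 / sqrt(3) = 0.036950417
uc = sqrt(0.43639761^2 + 0.21882108^2 + 0.36834947^2 + 0.036950417^2) = 0.61267626
U = k * uc = 3 * 0.61267626
U = 1.8380

1.8380


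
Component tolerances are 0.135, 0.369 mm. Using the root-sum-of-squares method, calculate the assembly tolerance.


RSS = sqrt(0.135^2 + 0.369^2)
= sqrt(0.154386)
= 0.3929

0.3929


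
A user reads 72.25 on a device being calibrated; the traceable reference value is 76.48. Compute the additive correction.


Correction = standard - reading
= 76.48 - 72.25
= 4.2300

4.2300


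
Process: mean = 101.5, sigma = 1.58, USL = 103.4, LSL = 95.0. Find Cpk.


Cpu = (USL - mean) / (3*sigma) = (103.4 - 101.5) / (3*1.58) = 0.4008
Cpl = (mean - LSL) / (3*sigma) = (101.5 - 95.0) / (3*1.58) = 1.3713
Cpk = min(Cpu, Cpl) = 0.4008

0.4008


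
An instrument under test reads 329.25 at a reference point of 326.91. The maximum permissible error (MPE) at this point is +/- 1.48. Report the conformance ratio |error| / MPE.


e = indication - reference = 329.25 - 326.91 = 2.3400
|e| = 2.3400
ratio = |e| / MPE = 2.3400 / 1.48
ratio = 1.5811

1.5811


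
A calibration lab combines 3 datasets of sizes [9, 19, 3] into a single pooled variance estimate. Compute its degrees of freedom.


nu = sum_i (n_i - 1)
nu = ((9 - 1) + (19 - 1) + (3 - 1))
nu = 8 + 18 + 2
nu = 28

28


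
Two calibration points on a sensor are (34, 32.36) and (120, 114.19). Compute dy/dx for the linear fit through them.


slope = (y2 - y1) / (x2 - x1)
= (114.19 - 32.36) / (120 - 34)
= 81.8300 / 86
= 0.9515

0.9515


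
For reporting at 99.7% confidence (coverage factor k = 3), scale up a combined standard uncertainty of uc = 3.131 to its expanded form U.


U = k * uc
U = 3 * 3.131
U = 9.3930

9.3930


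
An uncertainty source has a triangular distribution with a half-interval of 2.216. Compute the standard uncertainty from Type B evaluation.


u_B = half_width / sqrt(6)
u_B = 2.216 / 2.4494897
u_B = 0.9047

0.9047


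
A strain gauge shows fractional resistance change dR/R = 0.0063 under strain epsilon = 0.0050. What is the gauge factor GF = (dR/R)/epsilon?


GF = (dR/R) / epsilon
= 0.0063 / 0.0050
= 1.2600

1.2600


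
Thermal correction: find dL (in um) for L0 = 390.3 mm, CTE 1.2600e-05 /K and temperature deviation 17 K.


dL = L * alpha * dT
= 390.3 * 1.2600e-05 * 17
= 0.0836023 mm
dL_um = 0.0836023 * 1000 = 83.6023 um

83.6023


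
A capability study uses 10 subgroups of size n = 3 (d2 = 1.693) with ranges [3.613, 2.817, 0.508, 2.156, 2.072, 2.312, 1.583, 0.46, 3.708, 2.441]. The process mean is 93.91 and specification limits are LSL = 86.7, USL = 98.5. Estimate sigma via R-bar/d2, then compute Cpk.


R_bar = (3.613 + 2.817 + 0.508 + 2.156 + 2.072 + 2.312 + 1.583 + 0.46 + 3.708 + 2.441) / 10 = 2.167
sigma = R_bar / d2 = 2.167 / 1.693 = 1.2799764
Cp = (USL - LSL)/(6*sigma) = (98.5 - 86.7)/(6*1.2799764) = 1.5365
Cpu = (98.5 - 93.91)/(3*1.2799764) = 1.1953
Cpl = (93.91 - 86.7)/(3*1.2799764) = 1.8776
Cpk = min(Cpu, Cpl) = 1.1953

1.1953


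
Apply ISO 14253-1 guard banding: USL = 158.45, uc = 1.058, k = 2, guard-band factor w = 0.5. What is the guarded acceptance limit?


U = k * uc = 2 * 1.058 = 2.116
guard band g = w * U = 0.5 * 2.116 = 1.058
AL = USL - g = 158.45 - 1.058
AL = 157.3920

157.3920


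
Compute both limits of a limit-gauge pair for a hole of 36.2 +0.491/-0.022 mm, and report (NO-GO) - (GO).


GO = nominal - lower_tol (smallest hole = maximum material condition)
GO = 36.2 - 0.022 = 36.178
NO-GO = nominal + upper_tol (largest hole = least material condition)
NO-GO = 36.2 + 0.491 = 36.691
spread = NO-GO - GO = 36.691 - 36.178 = 0.5130

0.5130


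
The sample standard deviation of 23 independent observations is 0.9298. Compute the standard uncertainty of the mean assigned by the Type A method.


u_A = s / sqrt(n)
u_A = 0.9298 / sqrt(23)
u_A = 0.9298 / 4.7958315
u_A = 0.1939

0.1939


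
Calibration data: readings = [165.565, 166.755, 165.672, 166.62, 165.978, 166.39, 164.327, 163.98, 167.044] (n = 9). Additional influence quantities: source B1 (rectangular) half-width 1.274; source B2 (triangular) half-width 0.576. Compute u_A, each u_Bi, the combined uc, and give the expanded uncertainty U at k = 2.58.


mean = (165.565 + 166.755 + 165.672 + 166.62 + 165.978 + 166.39 + 164.327 + 163.98 + 167.044) / 9 = 165.8145556
s = sqrt(sum((x - mean)^2)/(n-1)) = 1.0643998
u_A = s / sqrt(n) = 1.0643998 / sqrt(9) = 0.35479993
u_B1 = 1.274 / sqrt(3) = 0.73554424
u_B2 = 0.576 / sqrt(6) = 0.23515102
uc = sqrt(0.35479993^2 + 0.73554424^2 + 0.23515102^2) = 0.84982605
U = k * uc = 2.58 * 0.84982605
U = 2.1926

2.1926


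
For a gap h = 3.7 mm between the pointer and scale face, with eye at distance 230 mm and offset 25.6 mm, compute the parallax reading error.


error = h * offset / d
= 3.7 * 25.6 / 230
= 0.4118

0.4118


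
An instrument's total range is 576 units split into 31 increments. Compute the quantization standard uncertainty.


resolution = range / divisions
resolution = 576 / 31 = 18.580645
u_res = resolution / (2*sqrt(3))
u_res = 18.580645 / 3.4641016
u_res = 5.3638

5.3638


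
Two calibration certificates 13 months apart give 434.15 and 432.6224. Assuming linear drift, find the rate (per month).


rate = (v2 - v1) / months
= (432.6224 - 434.15) / 13
= -1.5276 / 13
= -0.1175

-0.1175


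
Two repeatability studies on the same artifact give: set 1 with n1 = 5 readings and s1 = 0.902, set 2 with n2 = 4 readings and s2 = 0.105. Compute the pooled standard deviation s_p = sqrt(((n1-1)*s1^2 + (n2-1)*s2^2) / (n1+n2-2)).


s_p = sqrt(((n1-1)*s1^2 + (n2-1)*s2^2) / (n1+n2-2))
numerator = (5-1)*0.902^2 + (4-1)*0.105^2 = 3.254416 + 0.033075 = 3.287491
denominator = 5 + 4 - 2 = 7
s_p^2 = 3.287491 / 7 = 0.46964157
s_p = sqrt(0.46964157) = 0.6853

0.6853


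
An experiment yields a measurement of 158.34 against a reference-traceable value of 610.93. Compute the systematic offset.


Systematic error = measured - true
= 158.34 - 610.93
= -452.5900

-452.5900


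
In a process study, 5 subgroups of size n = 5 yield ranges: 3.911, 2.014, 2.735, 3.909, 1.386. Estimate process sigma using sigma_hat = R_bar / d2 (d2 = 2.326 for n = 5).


R_bar = (3.911 + 2.014 + 2.735 + 3.909 + 1.386) / 5
R_bar = 13.955 / 5 = 2.791
sigma_hat = R_bar / d2 = 2.791 / 2.326 = 1.1999

1.1999


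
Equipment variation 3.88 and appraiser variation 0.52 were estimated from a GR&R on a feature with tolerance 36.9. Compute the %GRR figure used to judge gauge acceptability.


GRR = sqrt(EV^2 + AV^2) = sqrt(3.88^2 + 0.52^2) = 3.9146903
%GRR = GRR / tol * 100 = 3.9146903 / 36.9 * 100
%GRR = 10.6089

10.6089


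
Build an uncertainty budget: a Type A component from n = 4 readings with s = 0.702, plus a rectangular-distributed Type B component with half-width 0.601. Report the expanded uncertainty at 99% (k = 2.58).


u_A = s / sqrt(n) = 0.702 / sqrt(4) = 0.351
u_B = half_width / sqrt(3) = 0.601 / sqrt(3) = 0.34698751
uc = sqrt(u_A^2 + u_B^2) = sqrt(0.351^2 + 0.34698751^2) = 0.49355986
U = k * uc = 2.58 * 0.49355986
U = 1.2734

1.2734


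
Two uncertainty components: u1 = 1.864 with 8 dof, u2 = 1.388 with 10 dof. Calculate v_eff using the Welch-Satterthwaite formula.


uc = sqrt(u1^2 + u2^2) = sqrt(1.864^2 + 1.388^2) = 2.3240138
v_eff = uc^4 / (u1^4/v1 + u2^4/v2)
= 2.3240138^4 / (1.864^4/8 + 1.388^4/10)
= 29.171235 / 1.8801725
v_eff = 15.5152

15.5152


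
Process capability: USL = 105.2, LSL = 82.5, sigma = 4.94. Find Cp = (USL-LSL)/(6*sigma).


Cp = (USL - LSL) / (6 * sigma)
= (105.2 - 82.5) / (6 * 4.94)
= 22.7000 / 29.6400
= 0.7659

0.7659


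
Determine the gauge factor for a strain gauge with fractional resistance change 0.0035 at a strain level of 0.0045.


GF = (dR/R) / epsilon
= 0.0035 / 0.0045
= 0.7778

0.7778


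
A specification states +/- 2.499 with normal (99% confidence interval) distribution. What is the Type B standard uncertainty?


u_B = half_width / 2.576
u_B = 2.499 / 2.576
u_B = 0.9701

0.9701


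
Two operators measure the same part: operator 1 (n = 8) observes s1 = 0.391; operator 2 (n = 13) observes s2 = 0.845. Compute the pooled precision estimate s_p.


s_p = sqrt(((n1-1)*s1^2 + (n2-1)*s2^2) / (n1+n2-2))
numerator = (8-1)*0.391^2 + (13-1)*0.845^2 = 1.070167 + 8.5683 = 9.638467
denominator = 8 + 13 - 2 = 19
s_p^2 = 9.638467 / 19 = 0.50728774
s_p = sqrt(0.50728774) = 0.7122

0.7122


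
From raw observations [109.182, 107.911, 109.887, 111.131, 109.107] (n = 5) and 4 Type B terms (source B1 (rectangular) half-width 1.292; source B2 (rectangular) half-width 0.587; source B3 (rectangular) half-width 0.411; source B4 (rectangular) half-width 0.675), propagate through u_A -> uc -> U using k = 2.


mean = (109.182 + 107.911 + 109.887 + 111.131 + 109.107) / 5 = 109.4436
s = sqrt(sum((x - mean)^2)/(n-1)) = 1.180521
u_A = s / sqrt(n) = 1.180521 / sqrt(5) = 0.52794504
u_B1 = 1.292 / sqrt(3) = 0.74593655
u_B2 = 0.587 / sqrt(3) = 0.33890461
u_B3 = 0.411 / sqrt(3) = 0.23729096
u_B4 = 0.675 / sqrt(3) = 0.38971143
uc = sqrt(0.52794504^2 + 0.74593655^2 + 0.33890461^2 + 0.23729096^2 + 0.38971143^2) = 1.0761903
U = k * uc = 2 * 1.0761903
U = 2.1524

2.1524


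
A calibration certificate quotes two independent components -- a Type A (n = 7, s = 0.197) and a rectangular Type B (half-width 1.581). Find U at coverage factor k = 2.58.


u_A = s / sqrt(n) = 0.197 / sqrt(7) = 0.074459001
u_B = half_width / sqrt(3) = 1.581 / sqrt(3) = 0.91279078
uc = sqrt(u_A^2 + u_B^2) = sqrt(0.074459001^2 + 0.91279078^2) = 0.91582266
U = k * uc = 2.58 * 0.91582266
U = 2.3628

2.3628


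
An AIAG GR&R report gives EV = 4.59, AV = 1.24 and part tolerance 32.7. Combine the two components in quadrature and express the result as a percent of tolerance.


GRR = sqrt(EV^2 + AV^2) = sqrt(4.59^2 + 1.24^2) = 4.7545452
%GRR = GRR / tol * 100 = 4.7545452 / 32.7 * 100
%GRR = 14.5399

14.5399


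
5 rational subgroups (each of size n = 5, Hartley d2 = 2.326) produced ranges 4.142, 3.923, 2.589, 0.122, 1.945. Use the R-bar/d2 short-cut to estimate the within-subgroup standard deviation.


R_bar = (4.142 + 3.923 + 2.589 + 0.122 + 1.945) / 5
R_bar = 12.721 / 5 = 2.5442
sigma_hat = R_bar / d2 = 2.5442 / 2.326 = 1.0938

1.0938


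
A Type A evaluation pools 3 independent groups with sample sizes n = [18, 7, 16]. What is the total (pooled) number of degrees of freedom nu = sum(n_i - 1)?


nu = sum_i (n_i - 1)
nu = ((18 - 1) + (7 - 1) + (16 - 1))
nu = 17 + 6 + 15
nu = 38

38


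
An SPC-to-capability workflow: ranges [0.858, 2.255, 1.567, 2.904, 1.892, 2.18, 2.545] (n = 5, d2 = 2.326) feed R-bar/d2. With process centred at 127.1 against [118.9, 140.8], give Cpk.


R_bar = (0.858 + 2.255 + 1.567 + 2.904 + 1.892 + 2.18 + 2.545) / 7 = 2.0287143
sigma = R_bar / d2 = 2.0287143 / 2.326 = 0.87219015
Cp = (USL - LSL)/(6*sigma) = (140.8 - 118.9)/(6*0.87219015) = 4.1849
Cpu = (140.8 - 127.1)/(3*0.87219015) = 5.2359
Cpl = (127.1 - 118.9)/(3*0.87219015) = 3.1339
Cpk = min(Cpu, Cpl) = 3.1339

3.1339


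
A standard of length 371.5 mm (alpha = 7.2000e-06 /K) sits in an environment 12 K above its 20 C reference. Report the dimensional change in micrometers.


dL = L * alpha * dT
= 371.5 * 7.2000e-06 * 12
= 0.0320976 mm
dL_um = 0.0320976 * 1000 = 32.0976 um

32.0976


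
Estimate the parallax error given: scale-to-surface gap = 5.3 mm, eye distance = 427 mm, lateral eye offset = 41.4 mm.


error = h * offset / d
= 5.3 * 41.4 / 427
= 0.5139

0.5139


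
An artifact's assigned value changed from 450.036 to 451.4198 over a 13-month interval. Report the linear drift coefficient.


rate = (v2 - v1) / months
= (451.4198 - 450.036) / 13
= 1.3838 / 13
= 0.1064

0.1064


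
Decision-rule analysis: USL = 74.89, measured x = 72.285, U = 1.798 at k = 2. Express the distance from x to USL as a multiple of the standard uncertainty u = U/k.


u = U / k = 1.798 / 2 = 0.899
margin = |USL - x| = |74.89 - 72.285| = 2.605
z = margin / u = 2.605 / 0.899
z = 2.8977

2.8977


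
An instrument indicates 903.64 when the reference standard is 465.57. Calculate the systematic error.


Systematic error = measured - true
= 903.64 - 465.57
= 438.0700

438.0700


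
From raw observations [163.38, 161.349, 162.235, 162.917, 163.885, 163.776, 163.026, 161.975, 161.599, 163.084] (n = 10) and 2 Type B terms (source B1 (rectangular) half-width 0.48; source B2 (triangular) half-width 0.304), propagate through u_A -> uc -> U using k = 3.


mean = (163.38 + 161.349 + 162.235 + 162.917 + 163.885 + 163.776 + 163.026 + 161.975 + 161.599 + 163.084) / 10 = 162.7226
s = sqrt(sum((x - mean)^2)/(n-1)) = 0.88815454
u_A = s / sqrt(n) = 0.88815454 / sqrt(10) = 0.28085913
u_B1 = 0.48 / sqrt(3) = 0.27712813
u_B2 = 0.304 / sqrt(6) = 0.12410748
uc = sqrt(0.28085913^2 + 0.27712813^2 + 0.12410748^2) = 0.41362364
U = k * uc = 3 * 0.41362364
U = 1.2409

1.2409


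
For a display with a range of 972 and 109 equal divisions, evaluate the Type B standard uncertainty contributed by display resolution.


resolution = range / divisions
resolution = 972 / 109 = 8.9174312
u_res = resolution / (2*sqrt(3))
u_res = 8.9174312 / 3.4641016
u_res = 2.5742

2.5742


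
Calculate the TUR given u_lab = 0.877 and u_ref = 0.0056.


TUR = u_lab / u_ref
= 0.877 / 0.0056
= 156.6071

156.6071


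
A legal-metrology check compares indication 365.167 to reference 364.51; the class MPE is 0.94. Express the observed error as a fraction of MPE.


e = indication - reference = 365.167 - 364.51 = 0.6570
|e| = 0.6570
ratio = |e| / MPE = 0.6570 / 0.94
ratio = 0.6989

0.6989


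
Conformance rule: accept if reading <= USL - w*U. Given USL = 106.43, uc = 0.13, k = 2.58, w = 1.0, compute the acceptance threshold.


U = k * uc = 2.58 * 0.13 = 0.3354
guard band g = w * U = 1.0 * 0.3354 = 0.3354
AL = USL - g = 106.43 - 0.3354
AL = 106.0946

106.0946


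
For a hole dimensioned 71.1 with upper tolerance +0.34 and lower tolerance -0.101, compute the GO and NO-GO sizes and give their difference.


GO = nominal - lower_tol (smallest hole = maximum material condition)
GO = 71.1 - 0.101 = 70.999
NO-GO = nominal + upper_tol (largest hole = least material condition)
NO-GO = 71.1 + 0.34 = 71.44
spread = NO-GO - GO = 71.44 - 70.999 = 0.4410

0.4410


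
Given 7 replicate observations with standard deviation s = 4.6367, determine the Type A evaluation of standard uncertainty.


u_A = s / sqrt(n)
u_A = 4.6367 / sqrt(7)
u_A = 4.6367 / 2.6457513
u_A = 1.7525

1.7525


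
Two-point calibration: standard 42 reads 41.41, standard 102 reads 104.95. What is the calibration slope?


slope = (y2 - y1) / (x2 - x1)
= (104.95 - 41.41) / (102 - 42)
= 63.5400 / 60
= 1.0590

1.0590


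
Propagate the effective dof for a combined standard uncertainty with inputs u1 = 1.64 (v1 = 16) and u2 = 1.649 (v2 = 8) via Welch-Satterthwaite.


uc = sqrt(u1^2 + u2^2) = sqrt(1.64^2 + 1.649^2) = 2.3256829
v_eff = uc^4 / (u1^4/v1 + u2^4/v2)
= 2.3256829^4 / (1.64^4/16 + 1.649^4/8)
= 29.255128 / 1.3763785
v_eff = 21.2551

21.2551


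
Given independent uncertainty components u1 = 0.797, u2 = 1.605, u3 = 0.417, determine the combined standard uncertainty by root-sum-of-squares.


uc = sqrt(0.797^2 + 1.605^2 + 0.417^2)
uc = sqrt(3.385123)
uc = 1.8399

1.8399


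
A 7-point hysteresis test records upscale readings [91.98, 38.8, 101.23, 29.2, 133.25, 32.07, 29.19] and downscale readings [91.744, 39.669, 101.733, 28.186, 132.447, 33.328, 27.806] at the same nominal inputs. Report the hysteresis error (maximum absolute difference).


|91.98 - 91.744| = 0.2360
|38.8 - 39.669| = 0.8690
|101.23 - 101.733| = 0.5030
|29.2 - 28.186| = 1.0140
|133.25 - 132.447| = 0.8030
|32.07 - 33.328| = 1.2580
|29.19 - 27.806| = 1.3840
hysteresis = max(diffs) = 1.3840

1.3840


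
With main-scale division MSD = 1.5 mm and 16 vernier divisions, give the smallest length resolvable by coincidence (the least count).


LC = MSD / n_div
= 1.5 / 16
= 0.0938

0.0938


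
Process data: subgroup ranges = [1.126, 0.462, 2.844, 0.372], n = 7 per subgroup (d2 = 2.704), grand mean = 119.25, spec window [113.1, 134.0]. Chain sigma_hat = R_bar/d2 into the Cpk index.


R_bar = (1.126 + 0.462 + 2.844 + 0.372) / 4 = 1.201
sigma = R_bar / d2 = 1.201 / 2.704 = 0.4441568
Cp = (USL - LSL)/(6*sigma) = (134.0 - 113.1)/(6*0.4441568) = 7.8426
Cpu = (134.0 - 119.25)/(3*0.4441568) = 11.0697
Cpl = (119.25 - 113.1)/(3*0.4441568) = 4.6155
Cpk = min(Cpu, Cpl) = 4.6155

4.6155


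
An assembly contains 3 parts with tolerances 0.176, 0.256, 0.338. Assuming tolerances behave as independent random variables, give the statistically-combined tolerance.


RSS = sqrt(0.176^2 + 0.256^2 + 0.338^2)
= sqrt(0.210756)
= 0.4591

0.4591


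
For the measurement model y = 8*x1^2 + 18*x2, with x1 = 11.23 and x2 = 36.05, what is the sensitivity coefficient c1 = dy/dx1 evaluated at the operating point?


y = 8*x1^2 + 18*x2
dy/dx1 = 2*8*x1
Evaluate at x1 = 11.23: c1 = 16 * 11.23
c1 = 179.6800

179.6800


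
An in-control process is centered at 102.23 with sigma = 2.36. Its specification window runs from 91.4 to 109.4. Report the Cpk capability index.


Cpu = (USL - mean) / (3*sigma) = (109.4 - 102.23) / (3*2.36) = 1.0127
Cpl = (mean - LSL) / (3*sigma) = (102.23 - 91.4) / (3*2.36) = 1.5297
Cpk = min(Cpu, Cpl) = 1.0127

1.0127


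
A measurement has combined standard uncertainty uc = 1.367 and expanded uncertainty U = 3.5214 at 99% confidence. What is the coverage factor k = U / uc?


k = U / uc
k = 3.5214 / 1.367
k = 2.576

2.576


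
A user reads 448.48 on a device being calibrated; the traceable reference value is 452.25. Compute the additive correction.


Correction = standard - reading
= 452.25 - 448.48
= 3.7700

3.7700


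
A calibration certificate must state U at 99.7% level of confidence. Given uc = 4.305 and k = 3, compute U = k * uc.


U = k * uc
U = 3 * 4.305
U = 12.9150

12.9150


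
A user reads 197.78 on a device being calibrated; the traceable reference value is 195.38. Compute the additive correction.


Correction = standard - reading
= 195.38 - 197.78
= -2.4000

-2.4000


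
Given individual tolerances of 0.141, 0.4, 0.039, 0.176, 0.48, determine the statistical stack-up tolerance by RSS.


RSS = sqrt(0.141^2 + 0.4^2 + 0.039^2 + 0.176^2 + 0.48^2)
= sqrt(0.442778)
= 0.6654

0.6654


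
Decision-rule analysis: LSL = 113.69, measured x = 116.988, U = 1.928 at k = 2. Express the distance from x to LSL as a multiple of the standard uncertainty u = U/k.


u = U / k = 1.928 / 2 = 0.964
margin = |LSL - x| = |113.69 - 116.988| = 3.298
z = margin / u = 3.298 / 0.964
z = 3.4212

3.4212


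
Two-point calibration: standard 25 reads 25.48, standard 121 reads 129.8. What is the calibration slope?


slope = (y2 - y1) / (x2 - x1)
= (129.8 - 25.48) / (121 - 25)
= 104.3200 / 96
= 1.0867

1.0867


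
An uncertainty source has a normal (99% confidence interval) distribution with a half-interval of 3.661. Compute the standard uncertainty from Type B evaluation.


u_B = half_width / 2.576
u_B = 3.661 / 2.576
u_B = 1.4212

1.4212


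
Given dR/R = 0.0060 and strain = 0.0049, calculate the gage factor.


GF = (dR/R) / epsilon
= 0.0060 / 0.0049
= 1.2245

1.2245


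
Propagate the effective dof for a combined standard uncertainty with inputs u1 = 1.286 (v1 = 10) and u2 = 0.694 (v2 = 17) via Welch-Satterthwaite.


uc = sqrt(u1^2 + u2^2) = sqrt(1.286^2 + 0.694^2) = 1.4613117
v_eff = uc^4 / (u1^4/v1 + u2^4/v2)
= 1.4613117^4 / (1.286^4/10 + 0.694^4/17)
= 4.5600693 / 0.28714961
v_eff = 15.8805

15.8805


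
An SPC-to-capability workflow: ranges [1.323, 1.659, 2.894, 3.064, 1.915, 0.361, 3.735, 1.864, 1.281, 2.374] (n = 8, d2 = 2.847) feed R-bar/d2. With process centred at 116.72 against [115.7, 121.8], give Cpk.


R_bar = (1.323 + 1.659 + 2.894 + 3.064 + 1.915 + 0.361 + 3.735 + 1.864 + 1.281 + 2.374) / 10 = 2.047
sigma = R_bar / d2 = 2.047 / 2.847 = 0.71900246
Cp = (USL - LSL)/(6*sigma) = (121.8 - 115.7)/(6*0.71900246) = 1.4140
Cpu = (121.8 - 116.72)/(3*0.71900246) = 2.3551
Cpl = (116.72 - 115.7)/(3*0.71900246) = 0.4729
Cpk = min(Cpu, Cpl) = 0.4729

0.4729


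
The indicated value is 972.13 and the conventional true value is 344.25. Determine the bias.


Systematic error = measured - true
= 972.13 - 344.25
= 627.8800

627.8800


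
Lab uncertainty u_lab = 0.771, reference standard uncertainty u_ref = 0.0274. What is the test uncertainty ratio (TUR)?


TUR = u_lab / u_ref
= 0.771 / 0.0274
= 28.1387

28.1387


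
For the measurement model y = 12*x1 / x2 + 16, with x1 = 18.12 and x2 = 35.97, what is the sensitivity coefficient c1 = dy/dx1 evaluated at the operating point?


y = 12*x1 / x2 + 16
dy/dx1 = 12/x2
Evaluate at x2 = 35.97: c1 = 12 / 35.97
c1 = 0.3336

0.3336


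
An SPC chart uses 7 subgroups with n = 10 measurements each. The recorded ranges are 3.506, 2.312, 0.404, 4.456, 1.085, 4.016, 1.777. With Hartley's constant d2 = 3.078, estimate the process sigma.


R_bar = (3.506 + 2.312 + 0.404 + 4.456 + 1.085 + 4.016 + 1.777) / 7
R_bar = 17.556 / 7 = 2.508
sigma_hat = R_bar / d2 = 2.508 / 3.078 = 0.8148

0.8148


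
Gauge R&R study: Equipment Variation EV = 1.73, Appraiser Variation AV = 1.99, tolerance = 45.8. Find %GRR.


GRR = sqrt(EV^2 + AV^2) = sqrt(1.73^2 + 1.99^2) = 2.6368542
%GRR = GRR / tol * 100 = 2.6368542 / 45.8 * 100
%GRR = 5.7573

5.7573


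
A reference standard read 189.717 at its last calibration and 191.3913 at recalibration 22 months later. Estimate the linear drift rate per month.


rate = (v2 - v1) / months
= (191.3913 - 189.717) / 22
= 1.6743 / 22
= 0.0761

0.0761


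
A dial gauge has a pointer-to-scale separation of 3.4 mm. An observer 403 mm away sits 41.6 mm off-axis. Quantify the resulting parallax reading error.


error = h * offset / d
= 3.4 * 41.6 / 403
= 0.3510

0.3510


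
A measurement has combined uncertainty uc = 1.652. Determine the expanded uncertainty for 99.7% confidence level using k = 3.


U = k * uc
U = 3 * 1.652
U = 4.9560

4.9560


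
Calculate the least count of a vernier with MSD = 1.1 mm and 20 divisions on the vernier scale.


LC = MSD / n_div
= 1.1 / 20
= 0.0550

0.0550


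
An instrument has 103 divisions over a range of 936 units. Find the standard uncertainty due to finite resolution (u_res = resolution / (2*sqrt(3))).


resolution = range / divisions
resolution = 936 / 103 = 9.0873786
u_res = resolution / (2*sqrt(3))
u_res = 9.0873786 / 3.4641016
u_res = 2.6233

2.6233


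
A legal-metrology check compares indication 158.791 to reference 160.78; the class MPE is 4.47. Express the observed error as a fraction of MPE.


e = indication - reference = 158.791 - 160.78 = -1.9890
|e| = 1.9890
ratio = |e| / MPE = 1.9890 / 4.47
ratio = 0.4450

0.4450


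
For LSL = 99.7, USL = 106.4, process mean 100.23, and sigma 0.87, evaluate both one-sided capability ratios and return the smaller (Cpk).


Cpu = (USL - mean) / (3*sigma) = (106.4 - 100.23) / (3*0.87) = 2.3640
Cpl = (mean - LSL) / (3*sigma) = (100.23 - 99.7) / (3*0.87) = 0.2031
Cpk = min(Cpu, Cpl) = 0.2031

0.2031


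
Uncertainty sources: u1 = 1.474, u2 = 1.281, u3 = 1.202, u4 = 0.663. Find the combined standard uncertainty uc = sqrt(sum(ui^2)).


uc = sqrt(1.474^2 + 1.281^2 + 1.202^2 + 0.663^2)
uc = sqrt(5.69801)
uc = 2.3871

2.3871


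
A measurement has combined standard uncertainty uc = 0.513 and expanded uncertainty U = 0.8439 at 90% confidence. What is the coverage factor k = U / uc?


k = U / uc
k = 0.8439 / 0.513
k = 1.645

1.645


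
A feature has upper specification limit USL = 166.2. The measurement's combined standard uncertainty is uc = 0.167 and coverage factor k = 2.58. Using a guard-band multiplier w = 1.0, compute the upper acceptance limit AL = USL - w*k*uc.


U = k * uc = 2.58 * 0.167 = 0.43086
guard band g = w * U = 1.0 * 0.43086 = 0.43086
AL = USL - g = 166.2 - 0.43086
AL = 165.7691

165.7691


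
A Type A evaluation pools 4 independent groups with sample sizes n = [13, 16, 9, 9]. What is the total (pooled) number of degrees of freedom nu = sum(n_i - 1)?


nu = sum_i (n_i - 1)
nu = ((13 - 1) + (16 - 1) + (9 - 1) + (9 - 1))
nu = 12 + 15 + 8 + 8
nu = 43

43


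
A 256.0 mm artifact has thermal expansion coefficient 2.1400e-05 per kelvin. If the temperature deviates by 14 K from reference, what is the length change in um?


dL = L * alpha * dT
= 256.0 * 2.1400e-05 * 14
= 0.0766976 mm
dL_um = 0.0766976 * 1000 = 76.6976 um

76.6976


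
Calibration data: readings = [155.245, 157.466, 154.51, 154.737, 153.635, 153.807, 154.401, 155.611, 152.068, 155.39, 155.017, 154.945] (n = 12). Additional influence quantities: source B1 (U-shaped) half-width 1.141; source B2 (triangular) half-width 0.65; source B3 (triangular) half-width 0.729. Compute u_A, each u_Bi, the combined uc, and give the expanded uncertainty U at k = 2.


mean = (155.245 + 157.466 + 154.51 + 154.737 + 153.635 + 153.807 + 154.401 + 155.611 + 152.068 + 155.39 + 155.017 + 154.945) / 12 = 154.736
s = sqrt(sum((x - mean)^2)/(n-1)) = 1.2928029
u_A = s / sqrt(n) = 1.2928029 / sqrt(12) = 0.37320005
u_B1 = 1.141 / sqrt(2) = 0.80680884
u_B2 = 0.65 / sqrt(6) = 0.26536139
u_B3 = 0.729 / sqrt(6) = 0.297613
uc = sqrt(0.37320005^2 + 0.80680884^2 + 0.26536139^2 + 0.297613^2) = 0.97427355
U = k * uc = 2 * 0.97427355
U = 1.9485

1.9485


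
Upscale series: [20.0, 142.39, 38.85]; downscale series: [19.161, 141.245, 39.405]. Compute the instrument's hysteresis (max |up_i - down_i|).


|20.0 - 19.161| = 0.8390
|142.39 - 141.245| = 1.1450
|38.85 - 39.405| = 0.5550
hysteresis = max(diffs) = 1.1450

1.1450


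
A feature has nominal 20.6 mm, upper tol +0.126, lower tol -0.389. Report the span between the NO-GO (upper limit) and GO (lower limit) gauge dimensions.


GO = nominal - lower_tol (smallest hole = maximum material condition)
GO = 20.6 - 0.389 = 20.211
NO-GO = nominal + upper_tol (largest hole = least material condition)
NO-GO = 20.6 + 0.126 = 20.726
spread = NO-GO - GO = 20.726 - 20.211 = 0.5150

0.5150


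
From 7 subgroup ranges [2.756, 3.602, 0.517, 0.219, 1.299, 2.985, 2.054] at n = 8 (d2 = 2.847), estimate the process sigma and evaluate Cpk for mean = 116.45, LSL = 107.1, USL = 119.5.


R_bar = (2.756 + 3.602 + 0.517 + 0.219 + 1.299 + 2.985 + 2.054) / 7 = 1.9188571
sigma = R_bar / d2 = 1.9188571 / 2.847 = 0.67399266
Cp = (USL - LSL)/(6*sigma) = (119.5 - 107.1)/(6*0.67399266) = 3.0663
Cpu = (119.5 - 116.45)/(3*0.67399266) = 1.5084
Cpl = (116.45 - 107.1)/(3*0.67399266) = 4.6242
Cpk = min(Cpu, Cpl) = 1.5084

1.5084
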